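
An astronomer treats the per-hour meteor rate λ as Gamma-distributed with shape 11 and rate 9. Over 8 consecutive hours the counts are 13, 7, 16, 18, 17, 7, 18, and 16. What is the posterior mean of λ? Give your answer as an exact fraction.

123/17

Total count: 13 + 7 + 16 + 18 + 17 + 7 + 18 + 16 = 112.
Total exposure: 8 hours.
Posterior: α' = 11 + 112 = 123, β' = 9 + 8 = 17.
Posterior mean = α'/β' = 123/17.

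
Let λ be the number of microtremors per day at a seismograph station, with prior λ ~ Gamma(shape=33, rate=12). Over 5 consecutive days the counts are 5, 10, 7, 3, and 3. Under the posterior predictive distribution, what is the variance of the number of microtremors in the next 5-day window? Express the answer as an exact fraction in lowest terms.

6710/289

Total count: 5 + 10 + 7 + 3 + 3 = 28.
Total exposure: 5 days.
The Gamma prior is conjugate for the Poisson rate, so λ | data ~ Gamma(33+28, 12+5) = Gamma(61, 17).
The posterior predictive for a window of length T is Negative Binomial with variance T·α'·(β'+T)/β'² = 5·61·22/289 = 6710/289.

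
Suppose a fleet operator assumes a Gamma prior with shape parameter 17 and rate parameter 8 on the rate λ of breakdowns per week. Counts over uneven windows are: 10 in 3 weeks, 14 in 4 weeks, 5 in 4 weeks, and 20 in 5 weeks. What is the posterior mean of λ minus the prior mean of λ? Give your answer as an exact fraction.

Total count: 10 + 14 + 5 + 20 = 49.
Total exposure: 3 + 4 + 4 + 5 = 16 weeks.
The Gamma prior is conjugate for the Poisson rate, so λ | data ~ Gamma(17+49, 8+16) = Gamma(66, 24).
Posterior mean = 66/24 = 11/4; prior mean = 17/8 = 17/8. Difference = 11/4 − 17/8 = 5/8.

5/8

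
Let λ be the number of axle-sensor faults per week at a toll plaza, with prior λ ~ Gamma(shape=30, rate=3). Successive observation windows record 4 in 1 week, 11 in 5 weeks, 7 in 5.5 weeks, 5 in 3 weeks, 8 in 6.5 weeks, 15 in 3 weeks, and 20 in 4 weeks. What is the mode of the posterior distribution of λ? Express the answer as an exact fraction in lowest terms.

99/31

Total count: 4 + 11 + 7 + 5 + 8 + 15 + 20 = 70.
Total exposure: 1 + 5 + 5.5 + 3 + 6.5 + 3 + 4 = 28 weeks.
By Gamma–Poisson conjugacy, the posterior is Gamma(α + Σx, β + Σt) = Gamma(30 + 70, 3 + 28) = Gamma(100, 31).
Posterior mode = (α'−1)/β' = 99/31.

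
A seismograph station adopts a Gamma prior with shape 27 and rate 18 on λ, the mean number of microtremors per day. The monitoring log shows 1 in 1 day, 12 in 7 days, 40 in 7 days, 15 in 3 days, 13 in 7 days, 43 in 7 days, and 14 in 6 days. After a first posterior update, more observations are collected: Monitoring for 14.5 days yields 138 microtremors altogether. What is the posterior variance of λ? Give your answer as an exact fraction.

404/6627

Total count: 1 + 12 + 40 + 15 + 13 + 43 + 14 = 138.
Total exposure: 1 + 7 + 7 + 3 + 7 + 7 + 6 = 38 days.
After the first batch: Gamma(27 + 138, 18 + 38) = Gamma(165, 56).
Total count 138 over total exposure 14.5 days.
After the second batch: Gamma(165 + 138, 56 + 14.5) = Gamma(303, 141/2).
Posterior variance = α'/β'² = 303/(19881/4) = 404/6627.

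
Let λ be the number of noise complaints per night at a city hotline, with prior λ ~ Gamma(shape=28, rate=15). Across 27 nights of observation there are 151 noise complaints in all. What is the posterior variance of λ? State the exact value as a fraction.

179/1764

Total count 151 over total exposure 27 nights.
Gamma(α, β) with Poisson data over total exposure Σt gives posterior Gamma(α+Σx, β+Σt) = Gamma(179, 42).
Posterior variance = α'/β'² = 179/1764.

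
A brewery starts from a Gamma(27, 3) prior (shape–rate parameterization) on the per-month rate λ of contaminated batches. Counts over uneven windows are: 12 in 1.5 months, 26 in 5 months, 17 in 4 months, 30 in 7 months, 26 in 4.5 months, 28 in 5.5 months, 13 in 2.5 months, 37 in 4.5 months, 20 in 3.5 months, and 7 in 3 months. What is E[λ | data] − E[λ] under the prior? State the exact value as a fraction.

Total count: 12 + 26 + 17 + 30 + 26 + 28 + 13 + 37 + 20 + 7 = 216.
Total exposure: 1.5 + 5 + 4 + 7 + 4.5 + 5.5 + 2.5 + 4.5 + 3.5 + 3 = 41 months.
Gamma(α, β) with Poisson data over total exposure Σt gives posterior Gamma(α+Σx, β+Σt) = Gamma(243, 44).
Posterior mean = 243/44 = 243/44; prior mean = 27/3 = 9. Difference = 243/44 − 9 = -153/44.

-153/44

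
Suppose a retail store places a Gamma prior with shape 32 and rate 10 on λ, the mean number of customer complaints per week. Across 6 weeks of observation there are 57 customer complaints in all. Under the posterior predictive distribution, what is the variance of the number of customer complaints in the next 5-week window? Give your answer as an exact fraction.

Total count 57 over total exposure 6 weeks.
The Gamma prior is conjugate for the Poisson rate, so λ | data ~ Gamma(32+57, 10+6) = Gamma(89, 16).
The posterior predictive for a window of length T is Negative Binomial with variance T·α'·(β'+T)/β'² = 5·89·21/256 = 9345/256.

9345/256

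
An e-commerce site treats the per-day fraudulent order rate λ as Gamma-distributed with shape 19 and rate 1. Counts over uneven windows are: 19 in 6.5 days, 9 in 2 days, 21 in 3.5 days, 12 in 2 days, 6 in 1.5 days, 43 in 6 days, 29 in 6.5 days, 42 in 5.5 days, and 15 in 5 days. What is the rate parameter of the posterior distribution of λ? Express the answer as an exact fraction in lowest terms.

79/2

Total count: 19 + 9 + 21 + 12 + 6 + 43 + 29 + 42 + 15 = 196.
Total exposure: 6.5 + 2 + 3.5 + 2 + 1.5 + 6 + 6.5 + 5.5 + 5 = 38.5 days.
The Gamma prior is conjugate for the Poisson rate, so λ | data ~ Gamma(19+196, 1+38.5) = Gamma(215, 79/2).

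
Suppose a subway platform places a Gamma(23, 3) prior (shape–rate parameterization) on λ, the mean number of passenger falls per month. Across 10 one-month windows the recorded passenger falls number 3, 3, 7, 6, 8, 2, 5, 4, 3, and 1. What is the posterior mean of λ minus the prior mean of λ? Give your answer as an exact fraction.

Total count: 3 + 3 + 7 + 6 + 8 + 2 + 5 + 4 + 3 + 1 = 42.
Total exposure: 10 months.
Posterior: α' = 23 + 42 = 65, β' = 3 + 10 = 13.
Posterior mean = 65/13 = 5; prior mean = 23/3 = 23/3. Difference = 5 − 23/3 = -8/3.

-8/3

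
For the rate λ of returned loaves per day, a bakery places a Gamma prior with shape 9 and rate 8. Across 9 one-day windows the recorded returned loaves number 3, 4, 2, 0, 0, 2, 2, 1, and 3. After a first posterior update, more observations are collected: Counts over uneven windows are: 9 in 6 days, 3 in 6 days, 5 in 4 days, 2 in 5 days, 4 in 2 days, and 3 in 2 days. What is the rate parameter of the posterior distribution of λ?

Total count: 3 + 4 + 2 + 0 + 0 + 2 + 2 + 1 + 3 = 17.
Total exposure: 9 days.
After the first batch: Gamma(9 + 17, 8 + 9) = Gamma(26, 17).
Total count: 9 + 3 + 5 + 2 + 4 + 3 = 26.
Total exposure: 6 + 6 + 4 + 5 + 2 + 2 = 25 days.
After the second batch: Gamma(26 + 26, 17 + 25) = Gamma(52, 42).

42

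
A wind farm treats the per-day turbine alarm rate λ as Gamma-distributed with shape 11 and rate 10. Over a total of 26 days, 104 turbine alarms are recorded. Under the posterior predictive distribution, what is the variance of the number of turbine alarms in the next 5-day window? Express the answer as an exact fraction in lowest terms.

23575/1296

Total count 104 over total exposure 26 days.
The Gamma prior is conjugate for the Poisson rate, so λ | data ~ Gamma(11+104, 10+26) = Gamma(115, 36).
The posterior predictive for a window of length T is Negative Binomial with variance T·α'·(β'+T)/β'² = 5·115·41/1296 = 23575/1296.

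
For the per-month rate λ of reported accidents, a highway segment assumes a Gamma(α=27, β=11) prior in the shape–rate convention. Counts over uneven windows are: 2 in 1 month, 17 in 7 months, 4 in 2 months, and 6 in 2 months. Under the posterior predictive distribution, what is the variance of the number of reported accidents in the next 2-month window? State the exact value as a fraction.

Total count: 2 + 17 + 4 + 6 = 29.
Total exposure: 1 + 7 + 2 + 2 = 12 months.
Conjugate update: add total count to the shape and total exposure to the rate, giving Gamma(56, 23).
The posterior predictive for a window of length T is Negative Binomial with variance T·α'·(β'+T)/β'² = 2·56·25/529 = 2800/529.

2800/529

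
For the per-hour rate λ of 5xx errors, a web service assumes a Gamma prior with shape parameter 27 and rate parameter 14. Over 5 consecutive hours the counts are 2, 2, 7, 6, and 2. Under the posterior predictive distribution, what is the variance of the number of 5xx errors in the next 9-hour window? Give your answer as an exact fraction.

Total count: 2 + 2 + 7 + 6 + 2 = 19.
Total exposure: 5 hours.
Posterior: α' = 27 + 19 = 46, β' = 14 + 5 = 19.
The posterior predictive for a window of length T is Negative Binomial with variance T·α'·(β'+T)/β'² = 9·46·28/361 = 11592/361.

11592/361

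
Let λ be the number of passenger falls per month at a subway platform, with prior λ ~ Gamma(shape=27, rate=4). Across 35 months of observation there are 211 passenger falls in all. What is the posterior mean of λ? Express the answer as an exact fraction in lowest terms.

238/39

Total count 211 over total exposure 35 months.
Gamma(α, β) with Poisson data over total exposure Σt gives posterior Gamma(α+Σx, β+Σt) = Gamma(238, 39).
Posterior mean = α'/β' = 238/39.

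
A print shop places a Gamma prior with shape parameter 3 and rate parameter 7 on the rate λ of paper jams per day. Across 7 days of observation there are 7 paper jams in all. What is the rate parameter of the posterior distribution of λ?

Total count 7 over total exposure 7 days.
The Gamma prior is conjugate for the Poisson rate, so λ | data ~ Gamma(3+7, 7+7) = Gamma(10, 14).

14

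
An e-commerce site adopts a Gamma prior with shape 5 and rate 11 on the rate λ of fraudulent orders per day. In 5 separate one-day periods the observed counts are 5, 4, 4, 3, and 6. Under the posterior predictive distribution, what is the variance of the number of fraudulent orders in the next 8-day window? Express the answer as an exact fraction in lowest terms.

Total count: 5 + 4 + 4 + 3 + 6 = 22.
Total exposure: 5 days.
Posterior: α' = 5 + 22 = 27, β' = 11 + 5 = 16.
The posterior predictive for a window of length T is Negative Binomial with variance T·α'·(β'+T)/β'² = 8·27·24/256 = 81/4.

81/4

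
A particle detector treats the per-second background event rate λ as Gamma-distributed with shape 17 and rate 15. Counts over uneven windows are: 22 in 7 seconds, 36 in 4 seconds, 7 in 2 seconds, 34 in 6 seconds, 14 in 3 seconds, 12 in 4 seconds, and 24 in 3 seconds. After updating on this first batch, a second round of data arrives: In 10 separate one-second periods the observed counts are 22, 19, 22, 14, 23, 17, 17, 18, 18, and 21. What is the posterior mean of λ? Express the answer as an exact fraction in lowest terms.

Total count: 22 + 36 + 7 + 34 + 14 + 12 + 24 = 149.
Total exposure: 7 + 4 + 2 + 6 + 3 + 4 + 3 = 29 seconds.
After the first batch: Gamma(17 + 149, 15 + 29) = Gamma(166, 44).
Total count: 22 + 19 + 22 + 14 + 23 + 17 + 17 + 18 + 18 + 21 = 191.
Total exposure: 10 seconds.
After the second batch: Gamma(166 + 191, 44 + 10) = Gamma(357, 54).
Posterior mean = α'/β' = 357/54 = 119/18.

119/18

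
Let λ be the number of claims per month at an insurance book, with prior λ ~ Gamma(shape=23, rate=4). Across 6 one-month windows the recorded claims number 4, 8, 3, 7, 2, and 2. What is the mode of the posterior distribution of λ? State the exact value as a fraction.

24/5

Total count: 4 + 8 + 3 + 7 + 2 + 2 = 26.
Total exposure: 6 months.
Conjugate update: add total count to the shape and total exposure to the rate, giving Gamma(49, 10).
Posterior mode = (α'−1)/β' = 48/10 = 24/5.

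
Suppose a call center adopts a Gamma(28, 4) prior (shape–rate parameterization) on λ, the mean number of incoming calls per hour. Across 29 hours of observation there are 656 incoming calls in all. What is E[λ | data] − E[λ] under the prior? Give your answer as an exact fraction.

151/11

Total count 656 over total exposure 29 hours.
The Gamma prior is conjugate for the Poisson rate, so λ | data ~ Gamma(28+656, 4+29) = Gamma(684, 33).
Posterior mean = 684/33 = 228/11; prior mean = 28/4 = 7. Difference = 228/11 − 7 = 151/11.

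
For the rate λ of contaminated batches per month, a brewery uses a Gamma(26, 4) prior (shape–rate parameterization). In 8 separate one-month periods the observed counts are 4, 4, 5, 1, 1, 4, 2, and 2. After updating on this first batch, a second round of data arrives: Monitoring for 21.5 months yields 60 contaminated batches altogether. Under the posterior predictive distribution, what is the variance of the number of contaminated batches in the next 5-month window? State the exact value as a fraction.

Total count: 4 + 4 + 5 + 1 + 1 + 4 + 2 + 2 = 23.
Total exposure: 8 months.
After the first batch: Gamma(26 + 23, 4 + 8) = Gamma(49, 12).
Total count 60 over total exposure 21.5 months.
After the second batch: Gamma(49 + 60, 12 + 21.5) = Gamma(109, 67/2).
The posterior predictive for a window of length T is Negative Binomial with variance T·α'·(β'+T)/β'² = 5·109·(77/2)/(4489/4) = 83930/4489.

83930/4489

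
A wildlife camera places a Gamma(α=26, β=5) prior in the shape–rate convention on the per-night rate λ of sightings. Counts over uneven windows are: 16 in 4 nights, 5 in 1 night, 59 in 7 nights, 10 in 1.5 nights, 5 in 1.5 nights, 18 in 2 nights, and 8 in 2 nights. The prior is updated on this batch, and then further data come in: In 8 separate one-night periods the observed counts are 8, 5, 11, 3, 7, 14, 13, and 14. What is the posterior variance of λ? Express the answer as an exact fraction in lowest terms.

111/512

Total count: 16 + 5 + 59 + 10 + 5 + 18 + 8 = 121.
Total exposure: 4 + 1 + 7 + 1.5 + 1.5 + 2 + 2 = 19 nights.
After the first batch: Gamma(26 + 121, 5 + 19) = Gamma(147, 24).
Total count: 8 + 5 + 11 + 3 + 7 + 14 + 13 + 14 = 75.
Total exposure: 8 nights.
After the second batch: Gamma(147 + 75, 24 + 8) = Gamma(222, 32).
Posterior variance = α'/β'² = 222/1024 = 111/512.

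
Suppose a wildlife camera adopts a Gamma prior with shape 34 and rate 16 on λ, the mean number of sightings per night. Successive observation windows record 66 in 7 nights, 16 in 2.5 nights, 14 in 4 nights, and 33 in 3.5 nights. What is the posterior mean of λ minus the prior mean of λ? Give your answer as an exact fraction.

Total count: 66 + 16 + 14 + 33 = 129.
Total exposure: 7 + 2.5 + 4 + 3.5 = 17 nights.
The Gamma prior is conjugate for the Poisson rate, so λ | data ~ Gamma(34+129, 16+17) = Gamma(163, 33).
Posterior mean = 163/33 = 163/33; prior mean = 34/16 = 17/8. Difference = 163/33 − 17/8 = 743/264.

743/264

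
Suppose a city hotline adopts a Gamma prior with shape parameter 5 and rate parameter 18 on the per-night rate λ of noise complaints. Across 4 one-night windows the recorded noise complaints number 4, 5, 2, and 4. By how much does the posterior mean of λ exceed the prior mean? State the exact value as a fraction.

125/198

Total count: 4 + 5 + 2 + 4 = 15.
Total exposure: 4 nights.
Posterior: α' = 5 + 15 = 20, β' = 18 + 4 = 22.
Posterior mean = 20/22 = 10/11; prior mean = 5/18 = 5/18. Difference = 10/11 − 5/18 = 125/198.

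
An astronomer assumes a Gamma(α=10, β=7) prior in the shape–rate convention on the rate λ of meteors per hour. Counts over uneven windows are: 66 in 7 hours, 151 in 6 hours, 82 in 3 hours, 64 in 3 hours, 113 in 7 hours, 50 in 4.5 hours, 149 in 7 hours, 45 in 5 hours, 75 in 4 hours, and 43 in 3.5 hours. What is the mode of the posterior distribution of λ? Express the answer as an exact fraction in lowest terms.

847/57

Total count: 66 + 151 + 82 + 64 + 113 + 50 + 149 + 45 + 75 + 43 = 838.
Total exposure: 7 + 6 + 3 + 3 + 7 + 4.5 + 7 + 5 + 4 + 3.5 = 50 hours.
The Gamma prior is conjugate for the Poisson rate, so λ | data ~ Gamma(10+838, 7+50) = Gamma(848, 57).
Posterior mode = (α'−1)/β' = 847/57.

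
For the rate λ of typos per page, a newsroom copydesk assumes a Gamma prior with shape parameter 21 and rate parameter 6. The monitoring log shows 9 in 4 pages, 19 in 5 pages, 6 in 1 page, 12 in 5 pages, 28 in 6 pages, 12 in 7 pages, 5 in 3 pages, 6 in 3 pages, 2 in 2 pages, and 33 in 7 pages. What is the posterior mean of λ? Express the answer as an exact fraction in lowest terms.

153/49

Total count: 9 + 19 + 6 + 12 + 28 + 12 + 5 + 6 + 2 + 33 = 132.
Total exposure: 4 + 5 + 1 + 5 + 6 + 7 + 3 + 3 + 2 + 7 = 43 pages.
The Gamma prior is conjugate for the Poisson rate, so λ | data ~ Gamma(21+132, 6+43) = Gamma(153, 49).
Posterior mean = α'/β' = 153/49.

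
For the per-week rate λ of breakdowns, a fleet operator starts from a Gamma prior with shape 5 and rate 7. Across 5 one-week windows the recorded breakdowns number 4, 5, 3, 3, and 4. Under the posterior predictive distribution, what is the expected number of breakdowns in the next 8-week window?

Total count: 4 + 5 + 3 + 3 + 4 = 19.
Total exposure: 5 weeks.
Gamma(α, β) with Poisson data over total exposure Σt gives posterior Gamma(α+Σx, β+Σt) = Gamma(24, 12).
Predictive mean over an 8-week window = T·E[λ|data] = 8·24/12 = 16.

16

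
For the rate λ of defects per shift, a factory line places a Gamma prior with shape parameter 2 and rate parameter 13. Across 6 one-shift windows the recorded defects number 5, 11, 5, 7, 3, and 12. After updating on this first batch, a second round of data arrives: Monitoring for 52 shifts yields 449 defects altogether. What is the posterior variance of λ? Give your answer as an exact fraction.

Total count: 5 + 11 + 5 + 7 + 3 + 12 = 43.
Total exposure: 6 shifts.
After the first batch: Gamma(2 + 43, 13 + 6) = Gamma(45, 19).
Total count 449 over total exposure 52 shifts.
After the second batch: Gamma(45 + 449, 19 + 52) = Gamma(494, 71).
Posterior variance = α'/β'² = 494/5041.

494/5041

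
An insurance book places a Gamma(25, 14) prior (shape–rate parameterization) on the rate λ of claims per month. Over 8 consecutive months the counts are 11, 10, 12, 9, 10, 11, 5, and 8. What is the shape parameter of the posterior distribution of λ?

Total count: 11 + 10 + 12 + 9 + 10 + 11 + 5 + 8 = 76.
Total exposure: 8 months.
Gamma(α, β) with Poisson data over total exposure Σt gives posterior Gamma(α+Σx, β+Σt) = Gamma(101, 22).

101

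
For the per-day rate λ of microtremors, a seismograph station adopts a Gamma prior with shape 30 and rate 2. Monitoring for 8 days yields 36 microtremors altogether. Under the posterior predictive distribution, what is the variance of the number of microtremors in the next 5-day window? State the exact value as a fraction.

Total count 36 over total exposure 8 days.
Gamma(α, β) with Poisson data over total exposure Σt gives posterior Gamma(α+Σx, β+Σt) = Gamma(66, 10).
The posterior predictive for a window of length T is Negative Binomial with variance T·α'·(β'+T)/β'² = 5·66·15/100 = 99/2.

99/2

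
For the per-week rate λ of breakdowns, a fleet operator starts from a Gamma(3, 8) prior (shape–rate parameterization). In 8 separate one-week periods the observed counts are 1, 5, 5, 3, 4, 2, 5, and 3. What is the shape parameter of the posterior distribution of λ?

Total count: 1 + 5 + 5 + 3 + 4 + 2 + 5 + 3 = 28.
Total exposure: 8 weeks.
By Gamma–Poisson conjugacy, the posterior is Gamma(α + Σx, β + Σt) = Gamma(3 + 28, 8 + 8) = Gamma(31, 16).

31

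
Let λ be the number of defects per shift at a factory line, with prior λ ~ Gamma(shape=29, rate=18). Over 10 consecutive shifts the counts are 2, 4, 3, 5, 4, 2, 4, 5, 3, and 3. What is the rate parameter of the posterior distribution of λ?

Total count: 2 + 4 + 3 + 5 + 4 + 2 + 4 + 5 + 3 + 3 = 35.
Total exposure: 10 shifts.
Gamma(α, β) with Poisson data over total exposure Σt gives posterior Gamma(α+Σx, β+Σt) = Gamma(64, 28).

28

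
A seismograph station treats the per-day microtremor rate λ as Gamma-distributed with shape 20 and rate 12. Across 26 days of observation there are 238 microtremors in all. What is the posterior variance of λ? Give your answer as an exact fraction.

129/722

Total count 238 over total exposure 26 days.
Gamma(α, β) with Poisson data over total exposure Σt gives posterior Gamma(α+Σx, β+Σt) = Gamma(258, 38).
Posterior variance = α'/β'² = 258/1444 = 129/722.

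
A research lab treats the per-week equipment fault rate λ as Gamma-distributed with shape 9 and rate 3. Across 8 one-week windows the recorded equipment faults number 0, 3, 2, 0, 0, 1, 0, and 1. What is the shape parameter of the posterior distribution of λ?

16

Total count: 0 + 3 + 2 + 0 + 0 + 1 + 0 + 1 = 7.
Total exposure: 8 weeks.
The Gamma prior is conjugate for the Poisson rate, so λ | data ~ Gamma(9+7, 3+8) = Gamma(16, 11).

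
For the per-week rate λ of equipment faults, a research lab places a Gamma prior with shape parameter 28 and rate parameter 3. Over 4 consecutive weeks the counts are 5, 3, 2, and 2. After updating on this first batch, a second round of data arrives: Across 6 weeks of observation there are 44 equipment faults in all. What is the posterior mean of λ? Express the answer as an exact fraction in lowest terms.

84/13

Total count: 5 + 3 + 2 + 2 = 12.
Total exposure: 4 weeks.
After the first batch: Gamma(28 + 12, 3 + 4) = Gamma(40, 7).
Total count 44 over total exposure 6 weeks.
After the second batch: Gamma(40 + 44, 7 + 6) = Gamma(84, 13).
Posterior mean = α'/β' = 84/13.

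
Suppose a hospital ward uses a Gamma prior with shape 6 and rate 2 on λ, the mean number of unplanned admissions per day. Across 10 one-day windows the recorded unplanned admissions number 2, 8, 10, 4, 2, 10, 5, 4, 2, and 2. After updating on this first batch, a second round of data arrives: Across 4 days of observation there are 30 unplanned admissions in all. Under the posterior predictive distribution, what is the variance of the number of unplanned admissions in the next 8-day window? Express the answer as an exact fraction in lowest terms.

Total count: 2 + 8 + 10 + 4 + 2 + 10 + 5 + 4 + 2 + 2 = 49.
Total exposure: 10 days.
After the first batch: Gamma(6 + 49, 2 + 10) = Gamma(55, 12).
Total count 30 over total exposure 4 days.
After the second batch: Gamma(55 + 30, 12 + 4) = Gamma(85, 16).
The posterior predictive for a window of length T is Negative Binomial with variance T·α'·(β'+T)/β'² = 8·85·24/256 = 255/4.

255/4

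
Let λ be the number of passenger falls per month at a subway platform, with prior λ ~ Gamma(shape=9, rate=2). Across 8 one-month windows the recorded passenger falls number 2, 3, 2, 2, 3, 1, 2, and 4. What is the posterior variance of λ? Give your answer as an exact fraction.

7/25

Total count: 2 + 3 + 2 + 2 + 3 + 1 + 2 + 4 = 19.
Total exposure: 8 months.
The Gamma prior is conjugate for the Poisson rate, so λ | data ~ Gamma(9+19, 2+8) = Gamma(28, 10).
Posterior variance = α'/β'² = 28/100 = 7/25.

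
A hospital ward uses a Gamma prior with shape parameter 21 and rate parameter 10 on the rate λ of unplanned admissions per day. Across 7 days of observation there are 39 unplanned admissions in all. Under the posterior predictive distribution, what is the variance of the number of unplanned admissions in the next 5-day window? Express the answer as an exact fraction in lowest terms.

6600/289

Total count 39 over total exposure 7 days.
Conjugate update: add total count to the shape and total exposure to the rate, giving Gamma(60, 17).
The posterior predictive for a window of length T is Negative Binomial with variance T·α'·(β'+T)/β'² = 5·60·22/289 = 6600/289.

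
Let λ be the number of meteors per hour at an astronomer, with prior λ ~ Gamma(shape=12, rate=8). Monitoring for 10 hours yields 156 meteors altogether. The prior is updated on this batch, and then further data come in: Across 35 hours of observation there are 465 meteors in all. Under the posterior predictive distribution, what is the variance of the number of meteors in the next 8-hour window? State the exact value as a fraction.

Total count 156 over total exposure 10 hours.
After the first batch: Gamma(12 + 156, 8 + 10) = Gamma(168, 18).
Total count 465 over total exposure 35 hours.
After the second batch: Gamma(168 + 465, 18 + 35) = Gamma(633, 53).
The posterior predictive for a window of length T is Negative Binomial with variance T·α'·(β'+T)/β'² = 8·633·61/2809 = 308904/2809.

308904/2809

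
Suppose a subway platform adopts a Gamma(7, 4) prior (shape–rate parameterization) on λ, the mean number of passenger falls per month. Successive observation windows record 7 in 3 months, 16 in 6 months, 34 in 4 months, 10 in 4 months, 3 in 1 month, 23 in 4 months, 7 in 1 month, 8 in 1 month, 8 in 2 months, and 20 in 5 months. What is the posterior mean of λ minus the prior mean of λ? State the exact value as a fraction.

Total count: 7 + 16 + 34 + 10 + 3 + 23 + 7 + 8 + 8 + 20 = 136.
Total exposure: 3 + 6 + 4 + 4 + 1 + 4 + 1 + 1 + 2 + 5 = 31 months.
Gamma(α, β) with Poisson data over total exposure Σt gives posterior Gamma(α+Σx, β+Σt) = Gamma(143, 35).
Posterior mean = 143/35 = 143/35; prior mean = 7/4 = 7/4. Difference = 143/35 − 7/4 = 327/140.

327/140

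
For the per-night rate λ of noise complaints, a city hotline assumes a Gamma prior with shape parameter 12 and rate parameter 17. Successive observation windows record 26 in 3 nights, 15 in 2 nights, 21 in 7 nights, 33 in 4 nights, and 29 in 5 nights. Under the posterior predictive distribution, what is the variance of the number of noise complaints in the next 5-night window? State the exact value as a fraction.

Total count: 26 + 15 + 21 + 33 + 29 = 124.
Total exposure: 3 + 2 + 7 + 4 + 5 = 21 nights.
Gamma(α, β) with Poisson data over total exposure Σt gives posterior Gamma(α+Σx, β+Σt) = Gamma(136, 38).
The posterior predictive for a window of length T is Negative Binomial with variance T·α'·(β'+T)/β'² = 5·136·43/1444 = 7310/361.

7310/361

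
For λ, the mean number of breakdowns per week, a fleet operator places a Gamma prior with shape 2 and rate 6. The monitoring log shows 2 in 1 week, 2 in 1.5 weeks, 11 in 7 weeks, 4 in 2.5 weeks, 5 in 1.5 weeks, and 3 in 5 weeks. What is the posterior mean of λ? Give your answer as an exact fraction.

Total count: 2 + 2 + 11 + 4 + 5 + 3 = 27.
Total exposure: 1 + 1.5 + 7 + 2.5 + 1.5 + 5 = 18.5 weeks.
The Gamma prior is conjugate for the Poisson rate, so λ | data ~ Gamma(2+27, 6+18.5) = Gamma(29, 49/2).
Posterior mean = α'/β' = 29/(49/2) = 58/49.

58/49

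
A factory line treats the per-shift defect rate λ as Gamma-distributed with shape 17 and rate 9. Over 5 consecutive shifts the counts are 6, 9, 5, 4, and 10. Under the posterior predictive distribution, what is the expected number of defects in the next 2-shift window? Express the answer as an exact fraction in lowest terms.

Total count: 6 + 9 + 5 + 4 + 10 = 34.
Total exposure: 5 shifts.
Gamma(α, β) with Poisson data over total exposure Σt gives posterior Gamma(α+Σx, β+Σt) = Gamma(51, 14).
Predictive mean over a 2-shift window = T·E[λ|data] = 2·51/14 = 51/7.

51/7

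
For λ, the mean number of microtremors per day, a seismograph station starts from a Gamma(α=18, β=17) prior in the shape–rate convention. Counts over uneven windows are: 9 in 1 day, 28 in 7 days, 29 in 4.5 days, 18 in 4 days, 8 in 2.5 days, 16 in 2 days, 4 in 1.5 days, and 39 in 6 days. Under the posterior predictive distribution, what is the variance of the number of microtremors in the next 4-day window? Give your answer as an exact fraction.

792/49

Total count: 9 + 28 + 29 + 18 + 8 + 16 + 4 + 39 = 151.
Total exposure: 1 + 7 + 4.5 + 4 + 2.5 + 2 + 1.5 + 6 = 28.5 days.
The Gamma prior is conjugate for the Poisson rate, so λ | data ~ Gamma(18+151, 17+28.5) = Gamma(169, 91/2).
The posterior predictive for a window of length T is Negative Binomial with variance T·α'·(β'+T)/β'² = 4·169·(99/2)/(8281/4) = 792/49.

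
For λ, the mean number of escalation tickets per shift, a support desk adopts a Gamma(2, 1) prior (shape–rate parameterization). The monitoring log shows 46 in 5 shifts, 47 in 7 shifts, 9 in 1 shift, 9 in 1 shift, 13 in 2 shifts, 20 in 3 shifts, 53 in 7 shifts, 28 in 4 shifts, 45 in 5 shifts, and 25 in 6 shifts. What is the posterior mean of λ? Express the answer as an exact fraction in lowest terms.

99/14

Total count: 46 + 47 + 9 + 9 + 13 + 20 + 53 + 28 + 45 + 25 = 295.
Total exposure: 5 + 7 + 1 + 1 + 2 + 3 + 7 + 4 + 5 + 6 = 41 shifts.
The Gamma prior is conjugate for the Poisson rate, so λ | data ~ Gamma(2+295, 1+41) = Gamma(297, 42).
Posterior mean = α'/β' = 297/42 = 99/14.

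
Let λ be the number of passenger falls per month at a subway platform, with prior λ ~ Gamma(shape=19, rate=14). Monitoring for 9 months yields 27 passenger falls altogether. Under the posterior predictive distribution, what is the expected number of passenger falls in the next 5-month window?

Total count 27 over total exposure 9 months.
By Gamma–Poisson conjugacy, the posterior is Gamma(α + Σx, β + Σt) = Gamma(19 + 27, 14 + 9) = Gamma(46, 23).
Predictive mean over a 5-month window = T·E[λ|data] = 5·46/23 = 10.

10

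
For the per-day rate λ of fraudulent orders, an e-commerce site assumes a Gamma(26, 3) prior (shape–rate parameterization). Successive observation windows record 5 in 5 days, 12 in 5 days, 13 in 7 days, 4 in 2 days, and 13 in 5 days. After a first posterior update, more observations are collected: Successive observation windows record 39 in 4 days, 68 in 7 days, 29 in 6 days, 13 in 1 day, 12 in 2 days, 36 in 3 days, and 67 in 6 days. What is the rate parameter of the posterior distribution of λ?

56

Total count: 5 + 12 + 13 + 4 + 13 = 47.
Total exposure: 5 + 5 + 7 + 2 + 5 = 24 days.
After the first batch: Gamma(26 + 47, 3 + 24) = Gamma(73, 27).
Total count: 39 + 68 + 29 + 13 + 12 + 36 + 67 = 264.
Total exposure: 4 + 7 + 6 + 1 + 2 + 3 + 6 = 29 days.
After the second batch: Gamma(73 + 264, 27 + 29) = Gamma(337, 56).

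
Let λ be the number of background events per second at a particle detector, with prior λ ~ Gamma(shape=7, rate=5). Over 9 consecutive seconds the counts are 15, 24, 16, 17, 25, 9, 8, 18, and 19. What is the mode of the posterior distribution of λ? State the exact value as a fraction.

157/14

Total count: 15 + 24 + 16 + 17 + 25 + 9 + 8 + 18 + 19 = 151.
Total exposure: 9 seconds.
Conjugate update: add total count to the shape and total exposure to the rate, giving Gamma(158, 14).
Posterior mode = (α'−1)/β' = 157/14.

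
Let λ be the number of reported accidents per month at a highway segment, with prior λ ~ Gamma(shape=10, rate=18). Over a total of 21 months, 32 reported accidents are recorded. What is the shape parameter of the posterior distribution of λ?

Total count 32 over total exposure 21 months.
By Gamma–Poisson conjugacy, the posterior is Gamma(α + Σx, β + Σt) = Gamma(10 + 32, 18 + 21) = Gamma(42, 39).

42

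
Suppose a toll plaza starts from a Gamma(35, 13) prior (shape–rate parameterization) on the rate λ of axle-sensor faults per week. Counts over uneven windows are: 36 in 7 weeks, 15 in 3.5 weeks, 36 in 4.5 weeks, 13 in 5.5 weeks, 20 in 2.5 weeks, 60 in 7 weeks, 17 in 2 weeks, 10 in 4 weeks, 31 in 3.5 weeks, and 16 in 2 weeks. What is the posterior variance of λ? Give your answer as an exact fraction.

Total count: 36 + 15 + 36 + 13 + 20 + 60 + 17 + 10 + 31 + 16 = 254.
Total exposure: 7 + 3.5 + 4.5 + 5.5 + 2.5 + 7 + 2 + 4 + 3.5 + 2 = 41.5 weeks.
Gamma(α, β) with Poisson data over total exposure Σt gives posterior Gamma(α+Σx, β+Σt) = Gamma(289, 109/2).
Posterior variance = α'/β'² = 289/(11881/4) = 1156/11881.

1156/11881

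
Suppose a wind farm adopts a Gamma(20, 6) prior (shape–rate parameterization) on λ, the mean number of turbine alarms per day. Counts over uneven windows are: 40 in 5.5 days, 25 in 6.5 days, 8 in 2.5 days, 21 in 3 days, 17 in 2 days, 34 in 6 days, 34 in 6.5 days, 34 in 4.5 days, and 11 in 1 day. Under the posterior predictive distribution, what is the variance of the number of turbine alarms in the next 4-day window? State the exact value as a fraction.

Total count: 40 + 25 + 8 + 21 + 17 + 34 + 34 + 34 + 11 = 224.
Total exposure: 5.5 + 6.5 + 2.5 + 3 + 2 + 6 + 6.5 + 4.5 + 1 = 37.5 days.
By Gamma–Poisson conjugacy, the posterior is Gamma(α + Σx, β + Σt) = Gamma(20 + 224, 6 + 37.5) = Gamma(244, 87/2).
The posterior predictive for a window of length T is Negative Binomial with variance T·α'·(β'+T)/β'² = 4·244·(95/2)/(7569/4) = 185440/7569.

185440/7569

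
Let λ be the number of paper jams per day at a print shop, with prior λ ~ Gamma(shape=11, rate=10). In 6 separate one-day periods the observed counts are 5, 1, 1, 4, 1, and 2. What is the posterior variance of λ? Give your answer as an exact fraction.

Total count: 5 + 1 + 1 + 4 + 1 + 2 = 14.
Total exposure: 6 days.
Posterior: α' = 11 + 14 = 25, β' = 10 + 6 = 16.
Posterior variance = α'/β'² = 25/256.

25/256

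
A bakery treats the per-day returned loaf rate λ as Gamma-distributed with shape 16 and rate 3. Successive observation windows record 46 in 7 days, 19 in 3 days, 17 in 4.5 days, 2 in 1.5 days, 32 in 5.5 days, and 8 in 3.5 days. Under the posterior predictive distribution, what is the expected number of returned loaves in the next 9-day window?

Total count: 46 + 19 + 17 + 2 + 32 + 8 = 124.
Total exposure: 7 + 3 + 4.5 + 1.5 + 5.5 + 3.5 = 25 days.
Posterior: α' = 16 + 124 = 140, β' = 3 + 25 = 28.
Predictive mean over a 9-day window = T·E[λ|data] = 9·140/28 = 45.

45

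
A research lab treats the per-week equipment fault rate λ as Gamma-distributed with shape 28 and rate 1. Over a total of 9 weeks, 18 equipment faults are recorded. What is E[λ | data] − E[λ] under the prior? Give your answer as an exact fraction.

Total count 18 over total exposure 9 weeks.
By Gamma–Poisson conjugacy, the posterior is Gamma(α + Σx, β + Σt) = Gamma(28 + 18, 1 + 9) = Gamma(46, 10).
Posterior mean = 46/10 = 23/5; prior mean = 28/1 = 28. Difference = 23/5 − 28 = -117/5.

-117/5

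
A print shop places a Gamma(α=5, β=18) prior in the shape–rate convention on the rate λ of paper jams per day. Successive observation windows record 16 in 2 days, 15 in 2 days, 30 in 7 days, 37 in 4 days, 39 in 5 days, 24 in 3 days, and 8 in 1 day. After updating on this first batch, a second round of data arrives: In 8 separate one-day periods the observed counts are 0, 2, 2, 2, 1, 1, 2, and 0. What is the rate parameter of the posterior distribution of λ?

50

Total count: 16 + 15 + 30 + 37 + 39 + 24 + 8 = 169.
Total exposure: 2 + 2 + 7 + 4 + 5 + 3 + 1 = 24 days.
After the first batch: Gamma(5 + 169, 18 + 24) = Gamma(174, 42).
Total count: 0 + 2 + 2 + 2 + 1 + 1 + 2 + 0 = 10.
Total exposure: 8 days.
After the second batch: Gamma(174 + 10, 42 + 8) = Gamma(184, 50).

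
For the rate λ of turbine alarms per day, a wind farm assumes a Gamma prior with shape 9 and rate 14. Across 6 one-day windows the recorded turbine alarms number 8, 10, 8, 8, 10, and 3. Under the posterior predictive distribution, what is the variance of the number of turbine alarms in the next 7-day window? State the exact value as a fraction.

1323/50

Total count: 8 + 10 + 8 + 8 + 10 + 3 = 47.
Total exposure: 6 days.
Conjugate update: add total count to the shape and total exposure to the rate, giving Gamma(56, 20).
The posterior predictive for a window of length T is Negative Binomial with variance T·α'·(β'+T)/β'² = 7·56·27/400 = 1323/50.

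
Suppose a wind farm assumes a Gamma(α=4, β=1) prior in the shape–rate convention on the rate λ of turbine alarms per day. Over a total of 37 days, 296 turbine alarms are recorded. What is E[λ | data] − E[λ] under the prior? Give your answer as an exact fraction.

Total count 296 over total exposure 37 days.
Conjugate update: add total count to the shape and total exposure to the rate, giving Gamma(300, 38).
Posterior mean = 300/38 = 150/19; prior mean = 4/1 = 4. Difference = 150/19 − 4 = 74/19.

74/19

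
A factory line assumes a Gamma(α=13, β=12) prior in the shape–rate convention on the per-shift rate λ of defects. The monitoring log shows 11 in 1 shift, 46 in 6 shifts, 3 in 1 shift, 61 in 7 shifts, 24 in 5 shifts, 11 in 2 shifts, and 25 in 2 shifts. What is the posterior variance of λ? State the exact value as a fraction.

97/648

Total count: 11 + 46 + 3 + 61 + 24 + 11 + 25 = 181.
Total exposure: 1 + 6 + 1 + 7 + 5 + 2 + 2 = 24 shifts.
Conjugate update: add total count to the shape and total exposure to the rate, giving Gamma(194, 36).
Posterior variance = α'/β'² = 194/1296 = 97/648.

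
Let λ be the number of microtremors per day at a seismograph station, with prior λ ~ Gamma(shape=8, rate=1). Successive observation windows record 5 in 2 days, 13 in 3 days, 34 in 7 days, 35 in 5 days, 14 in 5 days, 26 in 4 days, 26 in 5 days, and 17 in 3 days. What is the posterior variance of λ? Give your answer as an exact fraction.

Total count: 5 + 13 + 34 + 35 + 14 + 26 + 26 + 17 = 170.
Total exposure: 2 + 3 + 7 + 5 + 5 + 4 + 5 + 3 = 34 days.
By Gamma–Poisson conjugacy, the posterior is Gamma(α + Σx, β + Σt) = Gamma(8 + 170, 1 + 34) = Gamma(178, 35).
Posterior variance = α'/β'² = 178/1225.

178/1225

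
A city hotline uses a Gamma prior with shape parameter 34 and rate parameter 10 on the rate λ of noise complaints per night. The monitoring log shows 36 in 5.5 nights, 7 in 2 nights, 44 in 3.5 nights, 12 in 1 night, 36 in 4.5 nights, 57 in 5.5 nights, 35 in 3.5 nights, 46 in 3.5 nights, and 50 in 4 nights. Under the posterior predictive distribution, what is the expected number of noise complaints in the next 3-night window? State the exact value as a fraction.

1071/43

Total count: 36 + 7 + 44 + 12 + 36 + 57 + 35 + 46 + 50 = 323.
Total exposure: 5.5 + 2 + 3.5 + 1 + 4.5 + 5.5 + 3.5 + 3.5 + 4 = 33 nights.
Conjugate update: add total count to the shape and total exposure to the rate, giving Gamma(357, 43).
Predictive mean over a 3-night window = T·E[λ|data] = 3·357/43 = 1071/43.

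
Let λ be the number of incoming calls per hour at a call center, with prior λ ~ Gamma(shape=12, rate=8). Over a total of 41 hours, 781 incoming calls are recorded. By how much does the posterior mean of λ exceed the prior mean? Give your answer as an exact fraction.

Total count 781 over total exposure 41 hours.
Posterior: α' = 12 + 781 = 793, β' = 8 + 41 = 49.
Posterior mean = 793/49 = 793/49; prior mean = 12/8 = 3/2. Difference = 793/49 − 3/2 = 1439/98.

1439/98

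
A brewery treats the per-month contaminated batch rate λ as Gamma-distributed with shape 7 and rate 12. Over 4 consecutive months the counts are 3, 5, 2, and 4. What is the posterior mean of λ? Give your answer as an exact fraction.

Total count: 3 + 5 + 2 + 4 = 14.
Total exposure: 4 months.
By Gamma–Poisson conjugacy, the posterior is Gamma(α + Σx, β + Σt) = Gamma(7 + 14, 12 + 4) = Gamma(21, 16).
Posterior mean = α'/β' = 21/16.

21/16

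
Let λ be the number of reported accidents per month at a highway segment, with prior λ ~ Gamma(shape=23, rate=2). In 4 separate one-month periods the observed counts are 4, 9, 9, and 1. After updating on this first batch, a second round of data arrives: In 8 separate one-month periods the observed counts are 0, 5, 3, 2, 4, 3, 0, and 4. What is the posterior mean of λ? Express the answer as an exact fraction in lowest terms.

Total count: 4 + 9 + 9 + 1 = 23.
Total exposure: 4 months.
After the first batch: Gamma(23 + 23, 2 + 4) = Gamma(46, 6).
Total count: 0 + 5 + 3 + 2 + 4 + 3 + 0 + 4 = 21.
Total exposure: 8 months.
After the second batch: Gamma(46 + 21, 6 + 8) = Gamma(67, 14).
Posterior mean = α'/β' = 67/14.

67/14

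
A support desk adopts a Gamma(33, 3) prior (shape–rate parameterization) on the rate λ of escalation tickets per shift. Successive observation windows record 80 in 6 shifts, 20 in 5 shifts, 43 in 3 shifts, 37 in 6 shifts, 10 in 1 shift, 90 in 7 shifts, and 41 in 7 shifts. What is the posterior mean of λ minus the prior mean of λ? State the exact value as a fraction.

-32/19

Total count: 80 + 20 + 43 + 37 + 10 + 90 + 41 = 321.
Total exposure: 6 + 5 + 3 + 6 + 1 + 7 + 7 = 35 shifts.
Conjugate update: add total count to the shape and total exposure to the rate, giving Gamma(354, 38).
Posterior mean = 354/38 = 177/19; prior mean = 33/3 = 11. Difference = 177/19 − 11 = -32/19.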